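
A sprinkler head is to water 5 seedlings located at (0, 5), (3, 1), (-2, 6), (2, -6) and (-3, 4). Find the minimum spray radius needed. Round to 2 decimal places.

6.32

A smallest enclosing disk is always determined by at most three of the input points on its boundary.
The farthest pair is (-2, 6)–(2, -6) with squared distance 160. The circle on this segment as diameter has centre (0, 0) and r² = 160/4 = 40.
Check (0, 5): distance² to centre = 25 ≤ 40, so it lies inside.
All remaining points lie in this disk, and no smaller disk contains both endpoints, so this is the minimum enclosing circle.
r = √40 ≈ 6.32.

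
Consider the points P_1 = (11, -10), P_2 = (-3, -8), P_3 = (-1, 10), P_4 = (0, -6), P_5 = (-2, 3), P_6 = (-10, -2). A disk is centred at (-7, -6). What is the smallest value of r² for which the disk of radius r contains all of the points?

340

The required radius is the distance from (-7, -6) to the farthest point.
Squared distances: 340, 20, 292, 49, 106, 25.
Maximum is 340, attained at P_1.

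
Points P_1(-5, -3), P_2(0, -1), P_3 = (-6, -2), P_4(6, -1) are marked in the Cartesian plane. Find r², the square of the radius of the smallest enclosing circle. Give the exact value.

The farthest pair is P_3–P_4 with squared distance 145. The circle on this segment as diameter has centre (0, -1.5) and r² = 145/4 = 36.25.
Check P_1: distance² to centre = 27.25 ≤ 36.25, so it lies inside.
All remaining points lie in this disk, and no smaller disk contains both endpoints, so this is the minimum enclosing circle.

36.25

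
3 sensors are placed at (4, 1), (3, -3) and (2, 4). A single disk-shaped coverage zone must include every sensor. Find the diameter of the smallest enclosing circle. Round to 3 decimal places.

Call the three points A, B, C in the order given.
Side lengths²: AB² = 17, AC² = 13, BC² = 50.
Since BC² = 50 ≥ 17 + 13 = 30, the angle opposite BC is not acute, so the smallest enclosing circle has BC as diameter.
Centre = midpoint of BC = (2.5, 0.5), r² = 50/4 = 12.5.
Diameter = 2r = 2√(12.5) ≈ 7.071.

7.071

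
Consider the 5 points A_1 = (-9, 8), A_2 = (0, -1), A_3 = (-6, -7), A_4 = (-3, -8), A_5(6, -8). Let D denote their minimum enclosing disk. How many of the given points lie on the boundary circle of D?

2

The farthest pair is A_1–A_5 with squared distance 481. The circle on this segment as diameter has centre (-1.5, 0) and r² = 481/4 = 120.25.
Check A_2: distance² to centre = 3.25 ≤ 120.25, so it lies inside.
All remaining points lie in this disk, and no smaller disk contains both endpoints, so this is the minimum enclosing circle.
The points at distance exactly r from the centre are A_1, A_5 — 2 points.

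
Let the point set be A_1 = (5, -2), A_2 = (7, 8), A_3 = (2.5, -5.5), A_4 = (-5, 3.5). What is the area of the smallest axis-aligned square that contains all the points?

The bounding box has width 12 and height 13.5.
An axis-aligned square enclosing the set must have side ≥ max(width, height).
So the minimum side is max(12, 13.5) = 13.5.
Area = 13.5² = 182.25.

182.25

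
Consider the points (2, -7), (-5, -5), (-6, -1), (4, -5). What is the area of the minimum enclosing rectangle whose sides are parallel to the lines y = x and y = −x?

63

In coordinates u = x + y, v = x − y the rectangle is axis-aligned; the map (x,y)→(u,v) scales areas by 2.
u-values: -5, -10, -7, -1; range = -1 − (-10) = 9.
v-values: 9, 0, -5, 9; range = 9 − (-5) = 14.
Area = (9 × 14) / 2 = 63.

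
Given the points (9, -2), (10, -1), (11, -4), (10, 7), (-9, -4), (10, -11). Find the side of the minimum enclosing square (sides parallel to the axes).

20

The bounding box has width 20 and height 18.
An axis-aligned square enclosing the set must have side ≥ max(width, height).
So the minimum side is max(20, 18) = 20.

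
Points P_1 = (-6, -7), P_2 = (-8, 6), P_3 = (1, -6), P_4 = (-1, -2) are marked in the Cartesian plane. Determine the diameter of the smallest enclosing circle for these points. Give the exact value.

15

A smallest enclosing disk is always determined by at most three of the input points on its boundary.
The farthest pair is P_2–P_3 with squared distance 225. The circle on this segment as diameter has centre (-3.5, 0) and r² = 225/4 = 56.25.
Check P_1: distance² to centre = 55.25 ≤ 56.25, so it lies inside.
All remaining points lie in this disk, and no smaller disk contains both endpoints, so this is the minimum enclosing circle.
Diameter = 2r = 2√(56.25) = 15.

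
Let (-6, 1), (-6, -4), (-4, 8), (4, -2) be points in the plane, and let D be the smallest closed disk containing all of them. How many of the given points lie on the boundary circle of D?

3

By Welzl's lemma the MEC is supported by two points (diametrically opposite) or three points (on a circumcircle).
The minimum enclosing circle is determined by three boundary points: (-6, -4), (-4, 8), (4, -2).
Their circumcentre is (-55/29, 43/29) with r² = 39442/841.
The farthest remaining point (-6, 1) is at distance² 14357/841 ≤ 39442/841.
The points at distance exactly r from the centre are (-6, -4), (-4, 8), (4, -2) — 3 points.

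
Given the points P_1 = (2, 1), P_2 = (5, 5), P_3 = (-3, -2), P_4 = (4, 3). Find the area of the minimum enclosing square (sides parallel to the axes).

The bounding box has width 8 and height 7.
An axis-aligned square enclosing the set must have side ≥ max(width, height).
So the minimum side is max(8, 7) = 8.
Area = 8² = 64.

64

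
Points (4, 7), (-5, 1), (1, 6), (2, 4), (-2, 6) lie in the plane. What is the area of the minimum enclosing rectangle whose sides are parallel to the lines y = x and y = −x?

45

In coordinates u = x + y, v = x − y the rectangle is axis-aligned; the map (x,y)→(u,v) scales areas by 2.
u-values: 11, -4, 7, 6, 4; range = 11 − (-4) = 15.
v-values: -3, -6, -5, -2, -8; range = -2 − (-8) = 6.
Area = (15 × 6) / 2 = 45.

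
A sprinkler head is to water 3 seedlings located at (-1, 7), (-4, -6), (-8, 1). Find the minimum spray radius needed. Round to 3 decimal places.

6.671

Call the three points A, B, C in the order given.
Side lengths²: AB² = 178, AC² = 85, BC² = 65.
Since AB² = 178 ≥ 85 + 65 = 150, the angle opposite AB is not acute, so the smallest enclosing circle has AB as diameter.
Centre = midpoint of AB = (-2.5, 0.5), r² = 178/4 = 44.5.
r = √(44.5) ≈ 6.671.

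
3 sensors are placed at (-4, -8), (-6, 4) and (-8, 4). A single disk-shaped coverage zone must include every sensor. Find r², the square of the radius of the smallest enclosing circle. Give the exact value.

40

Call the three points A, B, C in the order given.
Side lengths²: AB² = 148, AC² = 160, BC² = 4.
Since AC² = 160 ≥ 148 + 4 = 152, the angle opposite AC is not acute, so the smallest enclosing circle has AC as diameter.
Centre = midpoint of AC = (-6, -2), r² = 160/4 = 40.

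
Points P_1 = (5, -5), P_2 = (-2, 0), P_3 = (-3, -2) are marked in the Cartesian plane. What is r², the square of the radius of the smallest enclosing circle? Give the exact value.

Side lengths²: P_1P_2² = 74, P_1P_3² = 73, P_2P_3² = 5.
Since P_1P_2² = 74 < 73 + 5 = 78, the triangle is acute, so the smallest enclosing circle is the circumcircle.
Circumcentre = (47/38, -109/38), r² = 13505/722.

13505/722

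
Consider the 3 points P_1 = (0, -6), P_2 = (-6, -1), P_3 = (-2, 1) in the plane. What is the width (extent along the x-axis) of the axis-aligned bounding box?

max x = 0, min x = -6, so width = 6.

6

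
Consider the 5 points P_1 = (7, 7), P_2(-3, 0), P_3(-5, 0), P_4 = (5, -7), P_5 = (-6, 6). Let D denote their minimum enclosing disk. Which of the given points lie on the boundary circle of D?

P_1, P_4, P_5

By Welzl's lemma the MEC is supported by two points (diametrically opposite) or three points (on a circumcircle).
The minimum enclosing circle is determined by three boundary points: P_1, P_4, P_5.
Their circumcentre is (17/18, 13/18) with r² = 12325/162.
The farthest remaining point P_3 is at distance² 5809/162 ≤ 12325/162.
The points at distance exactly r from the centre are P_1, P_4, P_5 — 3 points.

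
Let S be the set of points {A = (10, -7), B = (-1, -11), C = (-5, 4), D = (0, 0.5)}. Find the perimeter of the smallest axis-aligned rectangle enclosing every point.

60

Width = max x − min x = 10 − (-5) = 15.
Height = max y − min y = 4 − (-11) = 15.
Perimeter = 2(15 + 15) = 60.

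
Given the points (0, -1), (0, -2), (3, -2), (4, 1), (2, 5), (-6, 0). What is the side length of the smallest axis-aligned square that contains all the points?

10

The bounding box has width 10 and height 7.
An axis-aligned square enclosing the set must have side ≥ max(width, height).
So the minimum side is max(10, 7) = 10.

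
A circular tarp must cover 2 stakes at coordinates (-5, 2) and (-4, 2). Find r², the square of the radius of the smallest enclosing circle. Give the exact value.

The smallest circle enclosing two points has them as diameter endpoints.
Centre = midpoint = (-4.5, 2); r² = |(-5, 2)−(-4, 2)|²/4 = 1/4 = 0.25.

0.25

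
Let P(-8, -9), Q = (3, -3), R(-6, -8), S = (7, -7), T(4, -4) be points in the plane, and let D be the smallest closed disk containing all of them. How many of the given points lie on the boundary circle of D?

A smallest enclosing disk is always determined by at most three of the input points on its boundary.
The farthest pair is P–S with squared distance 229. The circle on this segment as diameter has centre (-0.5, -8) and r² = 229/4 = 57.25.
Check Q: distance² to centre = 37.25 ≤ 57.25, so it lies inside.
All remaining points lie in this disk, and no smaller disk contains both endpoints, so this is the minimum enclosing circle.
The points at distance exactly r from the centre are P, S — 2 points.

2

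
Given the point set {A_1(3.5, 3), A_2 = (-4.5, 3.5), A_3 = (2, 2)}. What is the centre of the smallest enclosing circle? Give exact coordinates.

Side lengths²: A_1A_2² = 64.25, A_1A_3² = 3.25, A_2A_3² = 44.5.
Since A_1A_2² = 64.25 ≥ 44.5 + 3.25 = 47.75, the angle opposite A_1A_2 is not acute, so the smallest enclosing circle has A_1A_2 as diameter.
Centre = midpoint of A_1A_2 = (-0.5, 3.25), r² = 64.25/4 = 16.0625.
Centre = (-0.5, 3.25).

(-0.5, 3.25)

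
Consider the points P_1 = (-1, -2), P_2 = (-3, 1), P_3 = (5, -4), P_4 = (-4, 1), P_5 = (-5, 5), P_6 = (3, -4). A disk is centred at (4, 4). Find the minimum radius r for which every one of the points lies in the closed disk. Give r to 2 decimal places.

The required radius is the distance from (4, 4) to the farthest point.
Squared distances: 61, 58, 65, 73, 82, 65.
Maximum is 82, attained at P_5.
r = √82 ≈ 9.06.

9.06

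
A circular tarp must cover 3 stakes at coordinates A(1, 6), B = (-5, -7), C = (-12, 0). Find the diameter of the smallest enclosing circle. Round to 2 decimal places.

Side lengths²: AB² = 205, AC² = 205, BC² = 98.
Since AC² = 205 < 205 + 98 = 303, the triangle is acute, so the smallest enclosing circle is the circumcircle.
Circumcentre = (-167/38, 23/38), r² = 42025/722.
Diameter = 2r = 2√(42025/722) ≈ 15.26.

15.26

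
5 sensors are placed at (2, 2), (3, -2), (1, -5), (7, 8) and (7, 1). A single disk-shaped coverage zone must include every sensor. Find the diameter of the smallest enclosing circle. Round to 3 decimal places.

14.318

The farthest pair is (1, -5)–(7, 8) with squared distance 205. The circle on this segment as diameter has centre (4, 1.5) and r² = 205/4 = 51.25.
Check (2, 2): distance² to centre = 4.25 ≤ 51.25, so it lies inside.
All remaining points lie in this disk, and no smaller disk contains both endpoints, so this is the minimum enclosing circle.
Diameter = 2r = 2√(51.25) ≈ 14.318.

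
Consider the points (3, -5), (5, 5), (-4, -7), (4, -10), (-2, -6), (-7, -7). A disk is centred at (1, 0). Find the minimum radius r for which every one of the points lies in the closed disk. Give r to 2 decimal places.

The required radius is the distance from (1, 0) to the farthest point.
Squared distances: 29, 41, 74, 109, 45, 113.
Maximum is 113, attained at (-7, -7).
r = √113 ≈ 10.63.

10.63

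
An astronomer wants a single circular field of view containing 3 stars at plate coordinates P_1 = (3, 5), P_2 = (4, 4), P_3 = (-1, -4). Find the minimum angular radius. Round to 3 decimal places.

4.924

Side lengths²: P_1P_2² = 2, P_1P_3² = 97, P_2P_3² = 89.
Since P_1P_3² = 97 ≥ 89 + 2 = 91, the angle opposite P_1P_3 is not acute, so the smallest enclosing circle has P_1P_3 as diameter.
Centre = midpoint of P_1P_3 = (1, 0.5), r² = 97/4 = 24.25.
r = √(24.25) ≈ 4.924.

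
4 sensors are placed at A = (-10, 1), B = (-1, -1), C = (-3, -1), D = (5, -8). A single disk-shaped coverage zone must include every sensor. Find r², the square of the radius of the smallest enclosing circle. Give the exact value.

76.5

By Welzl's lemma the MEC is supported by two points (diametrically opposite) or three points (on a circumcircle).
The farthest pair is A–D with squared distance 306. The circle on this segment as diameter has centre (-2.5, -3.5) and r² = 306/4 = 76.5.
Check B: distance² to centre = 8.5 ≤ 76.5, so it lies inside.
All remaining points lie in this disk, and no smaller disk contains both endpoints, so this is the minimum enclosing circle.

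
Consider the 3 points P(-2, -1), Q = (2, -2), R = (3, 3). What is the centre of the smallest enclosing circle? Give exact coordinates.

(25/42, 37/42)

Side lengths²: PQ² = 17, PR² = 41, QR² = 26.
Since PR² = 41 < 26 + 17 = 43, the triangle is acute, so the smallest enclosing circle is the circumcircle.
Circumcentre = (25/42, 37/42), r² = 9061/882.
Centre = (25/42, 37/42).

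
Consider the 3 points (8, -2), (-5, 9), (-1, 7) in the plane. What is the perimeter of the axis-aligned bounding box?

48

Width = max x − min x = 8 − (-5) = 13.
Height = max y − min y = 9 − (-2) = 11.
Perimeter = 2(13 + 11) = 48.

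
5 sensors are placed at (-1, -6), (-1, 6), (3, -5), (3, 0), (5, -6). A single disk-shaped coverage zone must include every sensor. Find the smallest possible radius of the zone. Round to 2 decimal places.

The farthest pair is (-1, 6)–(5, -6) with squared distance 180. The circle on this segment as diameter has centre (2, 0) and r² = 180/4 = 45.
Check (-1, -6): distance² to centre = 45 ≤ 45, so it lies inside.
All remaining points lie in this disk, and no smaller disk contains both endpoints, so this is the minimum enclosing circle.
r = √45 ≈ 6.71.

6.71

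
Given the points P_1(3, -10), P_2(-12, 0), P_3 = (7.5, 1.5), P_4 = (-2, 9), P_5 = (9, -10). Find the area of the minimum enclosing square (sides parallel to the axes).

441

The bounding box has width 21 and height 19.
An axis-aligned square enclosing the set must have side ≥ max(width, height).
So the minimum side is max(21, 19) = 21.
Area = 21² = 441.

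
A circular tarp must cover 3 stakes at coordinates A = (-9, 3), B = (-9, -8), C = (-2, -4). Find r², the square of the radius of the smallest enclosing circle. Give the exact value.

Side lengths²: AB² = 121, AC² = 98, BC² = 65.
Since AB² = 121 < 98 + 65 = 163, the triangle is acute, so the smallest enclosing circle is the circumcircle.
Circumcentre = (-7.5, -2.5), r² = 32.5.

32.5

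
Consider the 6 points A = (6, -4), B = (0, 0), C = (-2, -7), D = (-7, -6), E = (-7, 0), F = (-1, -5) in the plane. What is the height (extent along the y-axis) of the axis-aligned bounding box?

max y = 0, min y = -7, so height = 7.

7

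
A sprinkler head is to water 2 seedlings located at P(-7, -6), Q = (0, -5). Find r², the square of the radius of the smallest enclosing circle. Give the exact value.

The smallest circle enclosing two points has them as diameter endpoints.
Centre = midpoint = (-3.5, -5.5); r² = |PQ|²/4 = 50/4 = 12.5.

12.5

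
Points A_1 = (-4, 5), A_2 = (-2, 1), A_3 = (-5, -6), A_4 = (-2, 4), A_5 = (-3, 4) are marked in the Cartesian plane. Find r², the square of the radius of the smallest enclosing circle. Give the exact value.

30.5

By Welzl's lemma the MEC is supported by two points (diametrically opposite) or three points (on a circumcircle).
The farthest pair is A_1–A_3 with squared distance 122. The circle on this segment as diameter has centre (-4.5, -0.5) and r² = 122/4 = 30.5.
Check A_2: distance² to centre = 8.5 ≤ 30.5, so it lies inside.
All remaining points lie in this disk, and no smaller disk contains both endpoints, so this is the minimum enclosing circle.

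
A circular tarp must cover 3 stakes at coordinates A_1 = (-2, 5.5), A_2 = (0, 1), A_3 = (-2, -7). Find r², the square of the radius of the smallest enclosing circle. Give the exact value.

39.0625

Side lengths²: A_1A_2² = 24.25, A_1A_3² = 156.25, A_2A_3² = 68.
Since A_1A_3² = 156.25 ≥ 68 + 24.25 = 92.25, the angle opposite A_1A_3 is not acute, so the smallest enclosing circle has A_1A_3 as diameter.
Centre = midpoint of A_1A_3 = (-2, -0.75), r² = 156.25/4 = 39.0625.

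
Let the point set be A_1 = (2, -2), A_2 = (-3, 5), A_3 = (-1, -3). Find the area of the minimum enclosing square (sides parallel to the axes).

The bounding box has width 5 and height 8.
An axis-aligned square enclosing the set must have side ≥ max(width, height).
So the minimum side is max(5, 8) = 8.
Area = 8² = 64.

64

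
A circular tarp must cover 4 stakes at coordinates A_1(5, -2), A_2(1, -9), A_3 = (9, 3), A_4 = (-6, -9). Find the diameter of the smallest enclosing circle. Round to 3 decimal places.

The farthest pair is A_3–A_4 with squared distance 369. The circle on this segment as diameter has centre (1.5, -3) and r² = 369/4 = 92.25.
Check A_1: distance² to centre = 13.25 ≤ 92.25, so it lies inside.
All remaining points lie in this disk, and no smaller disk contains both endpoints, so this is the minimum enclosing circle.
Diameter = 2r = 2√(92.25) ≈ 19.209.

19.209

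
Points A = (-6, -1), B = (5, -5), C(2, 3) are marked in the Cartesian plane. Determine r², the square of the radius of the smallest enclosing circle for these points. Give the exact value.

Side lengths²: AB² = 137, AC² = 80, BC² = 73.
Since AB² = 137 < 80 + 73 = 153, the triangle is acute, so the smallest enclosing circle is the circumcircle.
Circumcentre = (-11/38, -46/19), r² = 50005/1444.

50005/1444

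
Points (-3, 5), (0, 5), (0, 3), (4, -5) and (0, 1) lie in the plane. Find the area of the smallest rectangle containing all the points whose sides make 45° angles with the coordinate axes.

In coordinates u = x + y, v = x − y the rectangle is axis-aligned; the map (x,y)→(u,v) scales areas by 2.
u-values: 2, 5, 3, -1, 1; range = 5 − (-1) = 6.
v-values: -8, -5, -3, 9, -1; range = 9 − (-8) = 17.
Area = (6 × 17) / 2 = 51.

51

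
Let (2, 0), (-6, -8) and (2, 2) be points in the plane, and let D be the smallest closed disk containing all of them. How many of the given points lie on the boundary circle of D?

Call the three points A, B, C in the order given.
Side lengths²: AB² = 128, AC² = 4, BC² = 164.
Since BC² = 164 ≥ 128 + 4 = 132, the angle opposite BC is not acute, so the smallest enclosing circle has BC as diameter.
Centre = midpoint of BC = (-2, -3), r² = 164/4 = 41.
The points at distance exactly r from the centre are (-6, -8), (2, 2) — 2 points.

2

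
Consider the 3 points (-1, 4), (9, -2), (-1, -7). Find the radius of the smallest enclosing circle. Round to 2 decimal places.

6.52

Call the three points A, B, C in the order given.
Side lengths²: AB² = 136, AC² = 121, BC² = 125.
Since AB² = 136 < 125 + 121 = 246, the triangle is acute, so the smallest enclosing circle is the circumcircle.
Circumcentre = (2.5, -1.5), r² = 42.5.
r = √(42.5) ≈ 6.52.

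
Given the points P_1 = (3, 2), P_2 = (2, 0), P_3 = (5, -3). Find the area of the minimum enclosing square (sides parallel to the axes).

The bounding box has width 3 and height 5.
An axis-aligned square enclosing the set must have side ≥ max(width, height).
So the minimum side is max(3, 5) = 5.
Area = 5² = 25.

25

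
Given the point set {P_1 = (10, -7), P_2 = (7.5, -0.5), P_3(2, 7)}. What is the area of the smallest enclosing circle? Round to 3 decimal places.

Side lengths²: P_1P_2² = 48.5, P_1P_3² = 260, P_2P_3² = 86.5.
Since P_1P_3² = 260 ≥ 86.5 + 48.5 = 135, the angle opposite P_1P_3 is not acute, so the smallest enclosing circle has P_1P_3 as diameter.
Centre = midpoint of P_1P_3 = (6, 0), r² = 260/4 = 65.
Area = π·r² = π·65 ≈ 204.204.

204.204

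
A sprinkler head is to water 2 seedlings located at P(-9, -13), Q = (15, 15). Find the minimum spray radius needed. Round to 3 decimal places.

18.439

The smallest circle enclosing two points has them as diameter endpoints.
Centre = midpoint = (3, 1); r² = |PQ|²/4 = 1360/4 = 340.
r = √340 ≈ 18.439.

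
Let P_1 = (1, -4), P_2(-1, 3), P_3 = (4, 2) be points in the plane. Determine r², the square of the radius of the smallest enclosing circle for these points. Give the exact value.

3445/242

Side lengths²: P_1P_2² = 53, P_1P_3² = 45, P_2P_3² = 26.
Since P_1P_2² = 53 < 45 + 26 = 71, the triangle is acute, so the smallest enclosing circle is the circumcircle.
Circumcentre = (21/22, -5/22), r² = 3445/242.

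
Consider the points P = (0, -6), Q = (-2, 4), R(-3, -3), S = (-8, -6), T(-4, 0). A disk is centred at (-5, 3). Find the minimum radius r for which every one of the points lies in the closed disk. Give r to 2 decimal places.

10.30

The required radius is the distance from (-5, 3) to the farthest point.
Squared distances: 106, 10, 40, 90, 10.
Maximum is 106, attained at P.
r = √106 ≈ 10.30.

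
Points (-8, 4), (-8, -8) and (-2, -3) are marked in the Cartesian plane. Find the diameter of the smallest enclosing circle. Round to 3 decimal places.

12.001

Call the three points A, B, C in the order given.
Side lengths²: AB² = 144, AC² = 85, BC² = 61.
Since AB² = 144 < 85 + 61 = 146, the triangle is acute, so the smallest enclosing circle is the circumcircle.
Circumcentre = (-95/12, -2), r² = 5185/144.
Diameter = 2r = 2√(5185/144) ≈ 12.001.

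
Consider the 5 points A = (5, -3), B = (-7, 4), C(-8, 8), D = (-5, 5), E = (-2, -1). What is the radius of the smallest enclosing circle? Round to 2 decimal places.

8.51

The minimum enclosing circle of a finite set is fixed by two of the points (as a diameter) or three (as a circumcircle).
The farthest pair is A–C with squared distance 290. The circle on this segment as diameter has centre (-1.5, 2.5) and r² = 290/4 = 72.5.
Check B: distance² to centre = 32.5 ≤ 72.5, so it lies inside.
All remaining points lie in this disk, and no smaller disk contains both endpoints, so this is the minimum enclosing circle.
r = √(72.5) ≈ 8.51.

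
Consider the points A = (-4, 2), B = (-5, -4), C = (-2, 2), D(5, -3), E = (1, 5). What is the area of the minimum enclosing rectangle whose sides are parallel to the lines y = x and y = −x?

105

In coordinates u = x + y, v = x − y the rectangle is axis-aligned; the map (x,y)→(u,v) scales areas by 2.
u-values: -2, -9, 0, 2, 6; range = 6 − (-9) = 15.
v-values: -6, -1, -4, 8, -4; range = 8 − (-6) = 14.
Area = (15 × 14) / 2 = 105.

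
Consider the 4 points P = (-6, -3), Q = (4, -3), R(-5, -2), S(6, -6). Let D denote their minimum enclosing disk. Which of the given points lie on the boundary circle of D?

P, S

The minimum enclosing circle of a finite set is fixed by two of the points (as a diameter) or three (as a circumcircle).
The farthest pair is P–S with squared distance 153. The circle on this segment as diameter has centre (0, -4.5) and r² = 153/4 = 38.25.
Check Q: distance² to centre = 18.25 ≤ 38.25, so it lies inside.
All remaining points lie in this disk, and no smaller disk contains both endpoints, so this is the minimum enclosing circle.
The points at distance exactly r from the centre are P, S — 2 points.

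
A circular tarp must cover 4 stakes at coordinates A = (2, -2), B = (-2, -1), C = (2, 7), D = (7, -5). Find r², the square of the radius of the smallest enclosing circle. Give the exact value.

The minimum enclosing circle of a finite set is fixed by two of the points (as a diameter) or three (as a circumcircle).
The minimum enclosing circle is determined by three boundary points: B, C, D.
Their circumcentre is (93/22, 39/44) with r² = 81965/1936.
The farthest remaining point A is at distance² 25733/1936 ≤ 81965/1936.

81965/1936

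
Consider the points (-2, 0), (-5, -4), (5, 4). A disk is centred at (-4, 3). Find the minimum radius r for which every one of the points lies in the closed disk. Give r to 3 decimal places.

The required radius is the distance from (-4, 3) to the farthest point.
Squared distances: 13, 50, 82.
Maximum is 82, attained at (5, 4).
r = √82 ≈ 9.055.

9.055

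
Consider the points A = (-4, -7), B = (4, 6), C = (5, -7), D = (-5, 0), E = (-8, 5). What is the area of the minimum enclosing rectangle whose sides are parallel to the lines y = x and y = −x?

262.5

In coordinates u = x + y, v = x − y the rectangle is axis-aligned; the map (x,y)→(u,v) scales areas by 2.
u-values: -11, 10, -2, -5, -3; range = 10 − (-11) = 21.
v-values: 3, -2, 12, -5, -13; range = 12 − (-13) = 25.
Area = (21 × 25) / 2 = 262.5.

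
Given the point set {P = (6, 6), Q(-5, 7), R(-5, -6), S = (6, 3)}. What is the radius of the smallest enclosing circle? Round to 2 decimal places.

8.17

By Welzl's lemma the MEC is supported by two points (diametrically opposite) or three points (on a circumcircle).
The minimum enclosing circle is determined by three boundary points: P, Q, R.
Their circumcentre is (-1/22, 0.5) with r² = 16165/242.
The farthest remaining point S is at distance² 10357/242 ≤ 16165/242.
r = √(16165/242) ≈ 8.17.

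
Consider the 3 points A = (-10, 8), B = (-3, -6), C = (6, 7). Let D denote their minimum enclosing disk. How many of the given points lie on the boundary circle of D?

Side lengths²: AB² = 245, AC² = 257, BC² = 250.
Since AC² = 257 < 250 + 245 = 495, the triangle is acute, so the smallest enclosing circle is the circumcircle.
Circumcentre = (-141/62, 193/62), r² = 160625/1922.
The points at distance exactly r from the centre are A, B, C — 3 points.

3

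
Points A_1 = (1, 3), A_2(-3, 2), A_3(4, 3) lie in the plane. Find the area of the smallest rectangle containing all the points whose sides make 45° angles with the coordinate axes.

In coordinates u = x + y, v = x − y the rectangle is axis-aligned; the map (x,y)→(u,v) scales areas by 2.
u-values: 4, -1, 7; range = 7 − (-1) = 8.
v-values: -2, -5, 1; range = 1 − (-5) = 6.
Area = (8 × 6) / 2 = 24.

24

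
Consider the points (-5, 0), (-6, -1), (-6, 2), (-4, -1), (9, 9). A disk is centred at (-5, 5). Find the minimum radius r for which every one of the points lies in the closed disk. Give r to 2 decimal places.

The required radius is the distance from (-5, 5) to the farthest point.
Squared distances: 25, 37, 10, 37, 212.
Maximum is 212, attained at (9, 9).
r = √212 ≈ 14.56.

14.56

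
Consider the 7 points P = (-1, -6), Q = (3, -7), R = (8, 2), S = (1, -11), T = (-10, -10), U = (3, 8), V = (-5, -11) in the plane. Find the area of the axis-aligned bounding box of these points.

x ranges over [-10, 8], width 18.
y ranges over [-11, 8], height 19.
Area = 18 × 19 = 342.

342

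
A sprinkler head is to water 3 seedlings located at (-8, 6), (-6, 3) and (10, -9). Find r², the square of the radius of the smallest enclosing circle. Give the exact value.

Call the three points A, B, C in the order given.
Side lengths²: AB² = 13, AC² = 549, BC² = 400.
Since AC² = 549 ≥ 400 + 13 = 413, the angle opposite AC is not acute, so the smallest enclosing circle has AC as diameter.
Centre = midpoint of AC = (1, -1.5), r² = 549/4 = 137.25.

137.25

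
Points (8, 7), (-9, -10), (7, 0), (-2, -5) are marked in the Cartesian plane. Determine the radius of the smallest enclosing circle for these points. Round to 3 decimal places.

By Welzl's lemma the MEC is supported by two points (diametrically opposite) or three points (on a circumcircle).
The farthest pair is (8, 7)–(-9, -10) with squared distance 578. The circle on this segment as diameter has centre (-0.5, -1.5) and r² = 578/4 = 144.5.
Check (7, 0): distance² to centre = 58.5 ≤ 144.5, so it lies inside.
All remaining points lie in this disk, and no smaller disk contains both endpoints, so this is the minimum enclosing circle.
r = √(144.5) ≈ 12.021.

12.021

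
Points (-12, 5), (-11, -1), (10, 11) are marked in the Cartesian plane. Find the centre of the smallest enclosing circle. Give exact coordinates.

Call the three points A, B, C in the order given.
Side lengths²: AB² = 37, AC² = 520, BC² = 585.
Since BC² = 585 ≥ 520 + 37 = 557, the angle opposite BC is not acute, so the smallest enclosing circle has BC as diameter.
Centre = midpoint of BC = (-0.5, 5), r² = 585/4 = 146.25.
Centre = (-0.5, 5).

(-0.5, 5)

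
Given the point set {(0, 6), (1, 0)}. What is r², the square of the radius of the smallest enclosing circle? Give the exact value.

The smallest circle enclosing two points has them as diameter endpoints.
Centre = midpoint = (0.5, 3); r² = |(0, 6)−(1, 0)|²/4 = 37/4 = 9.25.

9.25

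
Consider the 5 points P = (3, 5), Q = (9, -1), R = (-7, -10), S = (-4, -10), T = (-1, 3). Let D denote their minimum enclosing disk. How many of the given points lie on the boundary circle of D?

By Welzl's lemma the MEC is supported by two points (diametrically opposite) or three points (on a circumcircle).
The minimum enclosing circle is determined by three boundary points: P, Q, R.
Their circumcentre is (0.1, -3.9) with r² = 87.62.
The farthest remaining point S is at distance² 54.02 ≤ 87.62.
The points at distance exactly r from the centre are P, Q, R — 3 points.

3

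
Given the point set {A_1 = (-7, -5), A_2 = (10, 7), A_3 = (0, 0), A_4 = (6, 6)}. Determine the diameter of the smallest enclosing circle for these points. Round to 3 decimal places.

20.809

A smallest enclosing disk is always determined by at most three of the input points on its boundary.
The farthest pair is A_1–A_2 with squared distance 433. The circle on this segment as diameter has centre (1.5, 1) and r² = 433/4 = 108.25.
Check A_3: distance² to centre = 3.25 ≤ 108.25, so it lies inside.
All remaining points lie in this disk, and no smaller disk contains both endpoints, so this is the minimum enclosing circle.
Diameter = 2r = 2√(108.25) ≈ 20.809.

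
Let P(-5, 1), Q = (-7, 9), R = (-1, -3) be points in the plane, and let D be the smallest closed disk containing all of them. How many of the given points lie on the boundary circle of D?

2

Side lengths²: PQ² = 68, PR² = 32, QR² = 180.
Since QR² = 180 ≥ 68 + 32 = 100, the angle opposite QR is not acute, so the smallest enclosing circle has QR as diameter.
Centre = midpoint of QR = (-4, 3), r² = 180/4 = 45.
The points at distance exactly r from the centre are Q, R — 2 points.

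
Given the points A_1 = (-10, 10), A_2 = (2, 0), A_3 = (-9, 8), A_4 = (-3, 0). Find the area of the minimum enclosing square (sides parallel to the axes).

144

The bounding box has width 12 and height 10.
An axis-aligned square enclosing the set must have side ≥ max(width, height).
So the minimum side is max(12, 10) = 12.
Area = 12² = 144.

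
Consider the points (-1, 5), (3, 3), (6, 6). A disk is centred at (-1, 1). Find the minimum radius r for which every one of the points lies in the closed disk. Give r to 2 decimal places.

8.60

The required radius is the distance from (-1, 1) to the farthest point.
Squared distances: 16, 20, 74.
Maximum is 74, attained at (6, 6).
r = √74 ≈ 8.60.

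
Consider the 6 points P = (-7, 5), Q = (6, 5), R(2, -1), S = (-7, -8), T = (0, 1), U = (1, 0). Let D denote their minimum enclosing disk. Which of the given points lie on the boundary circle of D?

P, Q, S

By Welzl's lemma the MEC is supported by two points (diametrically opposite) or three points (on a circumcircle).
The farthest pair is Q–S with squared distance 338. The circle on this segment as diameter has centre (-0.5, -1.5) and r² = 338/4 = 84.5.
Check P: distance² to centre = 84.5 ≤ 84.5, so it lies inside.
All remaining points lie in this disk, and no smaller disk contains both endpoints, so this is the minimum enclosing circle.
The points at distance exactly r from the centre are P, Q, S — 3 points.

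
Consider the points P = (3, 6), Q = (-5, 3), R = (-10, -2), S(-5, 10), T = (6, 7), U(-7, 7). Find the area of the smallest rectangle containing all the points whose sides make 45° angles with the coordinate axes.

175

In coordinates u = x + y, v = x − y the rectangle is axis-aligned; the map (x,y)→(u,v) scales areas by 2.
u-values: 9, -2, -12, 5, 13, 0; range = 13 − (-12) = 25.
v-values: -3, -8, -8, -15, -1, -14; range = -1 − (-15) = 14.
Area = (25 × 14) / 2 = 175.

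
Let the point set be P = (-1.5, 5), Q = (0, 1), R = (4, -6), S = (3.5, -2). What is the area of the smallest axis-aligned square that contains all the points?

121

The bounding box has width 5.5 and height 11.
An axis-aligned square enclosing the set must have side ≥ max(width, height).
So the minimum side is max(5.5, 11) = 11.
Area = 11² = 121.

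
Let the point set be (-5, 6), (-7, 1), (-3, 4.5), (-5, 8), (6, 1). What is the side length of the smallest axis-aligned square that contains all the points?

13

The bounding box has width 13 and height 7.
An axis-aligned square enclosing the set must have side ≥ max(width, height).
So the minimum side is max(13, 7) = 13.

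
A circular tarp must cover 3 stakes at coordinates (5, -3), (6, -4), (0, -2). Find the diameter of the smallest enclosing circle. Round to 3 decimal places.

Call the three points A, B, C in the order given.
Side lengths²: AB² = 2, AC² = 26, BC² = 40.
Since BC² = 40 ≥ 26 + 2 = 28, the angle opposite BC is not acute, so the smallest enclosing circle has BC as diameter.
Centre = midpoint of BC = (3, -3), r² = 40/4 = 10.
Diameter = 2r = 2√10 ≈ 6.325.

6.325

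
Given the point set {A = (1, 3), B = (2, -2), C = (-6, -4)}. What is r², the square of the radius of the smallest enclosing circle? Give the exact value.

24.5

Side lengths²: AB² = 26, AC² = 98, BC² = 68.
Since AC² = 98 ≥ 68 + 26 = 94, the angle opposite AC is not acute, so the smallest enclosing circle has AC as diameter.
Centre = midpoint of AC = (-2.5, -0.5), r² = 98/4 = 24.5.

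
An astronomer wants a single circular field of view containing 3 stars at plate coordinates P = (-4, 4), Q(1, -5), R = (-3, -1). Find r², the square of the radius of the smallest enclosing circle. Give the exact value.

Side lengths²: PQ² = 106, PR² = 26, QR² = 32.
Since PQ² = 106 ≥ 32 + 26 = 58, the angle opposite PQ is not acute, so the smallest enclosing circle has PQ as diameter.
Centre = midpoint of PQ = (-1.5, -0.5), r² = 106/4 = 26.5.

26.5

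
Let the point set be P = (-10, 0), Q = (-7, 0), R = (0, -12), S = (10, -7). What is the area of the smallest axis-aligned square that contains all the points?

400

The bounding box has width 20 and height 12.
An axis-aligned square enclosing the set must have side ≥ max(width, height).
So the minimum side is max(20, 12) = 20.
Area = 20² = 400.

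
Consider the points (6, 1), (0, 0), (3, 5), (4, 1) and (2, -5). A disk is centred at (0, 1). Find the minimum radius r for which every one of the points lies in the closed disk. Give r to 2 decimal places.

6.32

The required radius is the distance from (0, 1) to the farthest point.
Squared distances: 36, 1, 25, 16, 40.
Maximum is 40, attained at (2, -5).
r = √40 ≈ 6.32.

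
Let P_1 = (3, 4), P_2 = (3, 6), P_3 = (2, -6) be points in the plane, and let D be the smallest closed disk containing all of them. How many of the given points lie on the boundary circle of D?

Side lengths²: P_1P_2² = 4, P_1P_3² = 101, P_2P_3² = 145.
Since P_2P_3² = 145 ≥ 101 + 4 = 105, the angle opposite P_2P_3 is not acute, so the smallest enclosing circle has P_2P_3 as diameter.
Centre = midpoint of P_2P_3 = (2.5, 0), r² = 145/4 = 36.25.
The points at distance exactly r from the centre are P_2, P_3 — 2 points.

2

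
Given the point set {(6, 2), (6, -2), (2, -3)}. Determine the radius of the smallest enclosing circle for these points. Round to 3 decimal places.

3.202

Call the three points A, B, C in the order given.
Side lengths²: AB² = 16, AC² = 41, BC² = 17.
Since AC² = 41 ≥ 17 + 16 = 33, the angle opposite AC is not acute, so the smallest enclosing circle has AC as diameter.
Centre = midpoint of AC = (4, -0.5), r² = 41/4 = 10.25.
r = √(10.25) ≈ 3.202.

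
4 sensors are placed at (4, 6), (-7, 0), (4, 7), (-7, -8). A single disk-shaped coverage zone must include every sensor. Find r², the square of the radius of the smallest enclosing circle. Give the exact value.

86.5

By Welzl's lemma the MEC is supported by two points (diametrically opposite) or three points (on a circumcircle).
The farthest pair is (4, 7)–(-7, -8) with squared distance 346. The circle on this segment as diameter has centre (-1.5, -0.5) and r² = 346/4 = 86.5.
Check (4, 6): distance² to centre = 72.5 ≤ 86.5, so it lies inside.
All remaining points lie in this disk, and no smaller disk contains both endpoints, so this is the minimum enclosing circle.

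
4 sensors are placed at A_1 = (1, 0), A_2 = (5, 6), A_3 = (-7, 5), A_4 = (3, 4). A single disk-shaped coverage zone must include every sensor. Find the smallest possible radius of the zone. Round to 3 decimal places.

6.021

By Welzl's lemma the MEC is supported by two points (diametrically opposite) or three points (on a circumcircle).
The farthest pair is A_2–A_3 with squared distance 145. The circle on this segment as diameter has centre (-1, 5.5) and r² = 145/4 = 36.25.
Check A_1: distance² to centre = 34.25 ≤ 36.25, so it lies inside.
All remaining points lie in this disk, and no smaller disk contains both endpoints, so this is the minimum enclosing circle.
r = √(36.25) ≈ 6.021.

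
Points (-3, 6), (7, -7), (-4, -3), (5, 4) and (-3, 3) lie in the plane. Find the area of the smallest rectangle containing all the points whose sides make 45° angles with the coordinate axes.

184

In coordinates u = x + y, v = x − y the rectangle is axis-aligned; the map (x,y)→(u,v) scales areas by 2.
u-values: 3, 0, -7, 9, 0; range = 9 − (-7) = 16.
v-values: -9, 14, -1, 1, -6; range = 14 − (-9) = 23.
Area = (16 × 23) / 2 = 184.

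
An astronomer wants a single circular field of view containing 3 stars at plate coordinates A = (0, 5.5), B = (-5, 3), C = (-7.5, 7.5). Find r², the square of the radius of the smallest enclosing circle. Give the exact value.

Side lengths²: AB² = 31.25, AC² = 60.25, BC² = 26.5.
Since AC² = 60.25 ≥ 31.25 + 26.5 = 57.75, the angle opposite AC is not acute, so the smallest enclosing circle has AC as diameter.
Centre = midpoint of AC = (-3.75, 6.5), r² = 60.25/4 = 15.0625.

15.0625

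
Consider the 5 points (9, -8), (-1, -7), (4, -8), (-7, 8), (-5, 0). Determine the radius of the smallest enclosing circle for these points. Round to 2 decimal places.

11.31

By Welzl's lemma the MEC is supported by two points (diametrically opposite) or three points (on a circumcircle).
The farthest pair is (9, -8)–(-7, 8) with squared distance 512. The circle on this segment as diameter has centre (1, 0) and r² = 512/4 = 128.
Check (-1, -7): distance² to centre = 53 ≤ 128, so it lies inside.
All remaining points lie in this disk, and no smaller disk contains both endpoints, so this is the minimum enclosing circle.
r = √128 ≈ 11.31.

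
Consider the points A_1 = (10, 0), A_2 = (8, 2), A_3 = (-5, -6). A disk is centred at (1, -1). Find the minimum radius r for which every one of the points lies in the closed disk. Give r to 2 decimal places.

9.06

The required radius is the distance from (1, -1) to the farthest point.
Squared distances: 82, 58, 61.
Maximum is 82, attained at A_1.
r = √82 ≈ 9.06.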